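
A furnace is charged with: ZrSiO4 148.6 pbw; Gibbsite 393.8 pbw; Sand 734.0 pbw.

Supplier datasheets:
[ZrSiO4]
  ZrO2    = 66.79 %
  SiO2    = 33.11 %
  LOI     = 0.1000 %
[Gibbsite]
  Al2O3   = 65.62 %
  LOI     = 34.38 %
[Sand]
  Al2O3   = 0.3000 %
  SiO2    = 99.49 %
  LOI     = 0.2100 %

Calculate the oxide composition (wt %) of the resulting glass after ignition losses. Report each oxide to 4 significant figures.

Glass mass = 1139 pbw (batch 1276 − LOI 137.1).
Composition: ZrO2 8.711%, Al2O3 22.87%, SiO2 68.41%

Values along the way are shown, rounded to 4 significant figures, alongside each step — every computation maintains full precision at each step; every reported value is rounded once only — the derived quantities (three oxide percentages, yield, totals, ignition loss, glass mass) are re-derived in full float precision from the batch weights per 1139 pbw of glass, as given in the question or the answer.
Oxide masses out of the charge:
  ZrO2: 148.6·0.6679 = 99.25 pbw
  Al2O3: 393.8·0.6562 + 734.0·0.003000 = 260.6 pbw
  SiO2: 148.6·0.3311 + 734.0·0.9949 = 779.5 pbw
LOI: 148.6·0.001000 + 393.8·0.3438 + 734.0·0.002100 = 137.1 pbw
Net of LOI, the glass mass = 1276 − 137.1 = 1139 pbw (equal to the oxide-mass sum)
percent share: oxide ÷ glass, ×100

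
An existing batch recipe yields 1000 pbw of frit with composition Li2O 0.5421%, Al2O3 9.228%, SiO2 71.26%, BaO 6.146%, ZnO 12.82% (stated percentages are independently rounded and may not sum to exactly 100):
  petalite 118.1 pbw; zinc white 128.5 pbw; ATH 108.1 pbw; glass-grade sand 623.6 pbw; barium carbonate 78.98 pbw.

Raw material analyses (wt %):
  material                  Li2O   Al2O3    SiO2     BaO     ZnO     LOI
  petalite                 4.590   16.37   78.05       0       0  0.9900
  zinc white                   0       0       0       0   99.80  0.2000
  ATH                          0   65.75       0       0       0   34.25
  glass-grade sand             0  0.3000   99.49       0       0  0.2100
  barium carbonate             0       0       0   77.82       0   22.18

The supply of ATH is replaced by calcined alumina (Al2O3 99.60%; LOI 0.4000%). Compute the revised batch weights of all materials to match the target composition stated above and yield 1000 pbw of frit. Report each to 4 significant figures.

Every computation holds full precision in every operation; in-progress results are displayed (rounded to 4 significant digits) as written — a single rounding yields each reported figure. Derived quantities, including the yield, the totals, the five compositions, glass mass, ignition loss, are computed starting from the weights at 1000 pbw of glass in full float precision as quoted within the problem or the answer.
Oxide-by-oxide targets in 1000 pbw frit:
  Li2O: 0.5421% × 1000 = 5.421 pbw
  Al2O3: 9.228% × 1000 = 92.28 pbw
  SiO2: 71.26% × 1000 = 712.6 pbw
  BaO: 6.146% × 1000 = 61.46 pbw
  ZnO: 12.82% × 1000 = 128.2 pbw
Per-oxide balance check from the weights as reported, under the basis named above (each sum matches its target mass inside rounding margins):
  Li2O: 118.1·0.04590 = 5.421 pbw (target 5.421 pbw)
  Al2O3: 118.1·0.1637 + 71.36·0.9960 + 623.6·0.003000 = 92.28 pbw (target 92.28 pbw)
  SiO2: 118.1·0.7805 + 623.6·0.9949 = 712.6 pbw (target 712.6 pbw)
  BaO: 78.98·0.7782 = 61.46 pbw (target 61.46 pbw)
  ZnO: 128.5·0.9980 = 128.2 pbw (target 128.2 pbw)
The glass-mass cross-check: Σ batch − LOI loss = 1000 pbw (summing oxide targets gives 1000 pbw; basis as stated: 1000 pbw — deltas are rounding alone).
Adding the batch up: Σ batch = 1021 pbw; loss to ignition Σ batch·LOI = 20.54 pbw; yield, glass over the total, = 97.99%.

Revised batch per 1000 pbw frit:
  petalite: 118.1 pbw
  zinc white: 128.5 pbw
  calcined alumina: 71.36 pbw
  glass-grade sand: 623.6 pbw
  barium carbonate: 78.98 pbw
Total batch = 1021 pbw; LOI loss = 20.54 pbw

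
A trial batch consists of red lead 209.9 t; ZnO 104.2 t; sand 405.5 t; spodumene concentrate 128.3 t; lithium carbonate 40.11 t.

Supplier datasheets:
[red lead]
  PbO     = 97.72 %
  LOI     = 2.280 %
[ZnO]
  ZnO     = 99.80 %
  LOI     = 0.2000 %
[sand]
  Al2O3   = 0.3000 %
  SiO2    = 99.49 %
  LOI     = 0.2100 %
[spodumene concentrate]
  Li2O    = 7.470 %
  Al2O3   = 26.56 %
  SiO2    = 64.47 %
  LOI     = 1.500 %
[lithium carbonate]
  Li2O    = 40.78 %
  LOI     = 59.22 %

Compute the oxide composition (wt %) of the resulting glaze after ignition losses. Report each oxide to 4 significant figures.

In-progress results are shown (rounded to 4 significant digits) as written; every computation maintains exact precision throughout. Every reported result is rounded once only; the derived quantities, including totals, the yield, ignition loss, five oxide percentages, glass mass, are re-derived from the batch weights at 856.5 t of glass in full precision, as quoted within the problem or the answer.
Oxide-by-oxide delivered mass:
  PbO: 209.9·0.9772 = 205.1 t
  Li2O: 128.3·0.07470 + 40.11·0.4078 = 25.94 t
  Al2O3: 405.5·0.003000 + 128.3·0.2656 = 35.29 t
  SiO2: 405.5·0.9949 + 128.3·0.6447 = 486.1 t
  ZnO: 104.2·0.9980 = 104.0 t
LOI: 209.9·0.02280 + 104.2·0.002000 + 405.5·0.002100 + 128.3·0.01500 + 40.11·0.5922 = 31.52 t
Resulting glass, batch − LOI: 888.0 − 31.52 = 856.5 t (matching Σ of the oxides)
percent share: oxide ÷ glass, ×100

Glass mass = 856.5 t (batch 888.0 − LOI 31.52).
Composition: PbO 23.95%, Li2O 3.029%, Al2O3 4.121%, SiO2 56.76%, ZnO 12.14%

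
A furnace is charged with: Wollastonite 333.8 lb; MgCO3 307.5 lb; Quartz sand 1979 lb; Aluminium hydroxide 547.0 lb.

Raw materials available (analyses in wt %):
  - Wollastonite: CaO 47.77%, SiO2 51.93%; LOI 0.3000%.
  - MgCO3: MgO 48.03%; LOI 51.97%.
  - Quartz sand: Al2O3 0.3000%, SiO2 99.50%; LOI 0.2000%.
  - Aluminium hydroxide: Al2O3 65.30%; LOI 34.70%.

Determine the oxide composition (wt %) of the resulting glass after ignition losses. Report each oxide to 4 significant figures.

Glass mass = 2813 lb (batch 3167 − LOI 354.6).
Composition: CaO 5.669%, MgO 5.251%, Al2O3 12.91%, SiO2 76.17%

The whole derivation maintains full precision from first step to last. Mid-chain values are printed, rounded to four significant digits, within the worked lines; every reported number is rounded once only — the derived quantities, including totals, net glass mass, the yield, ignition loss, four oxide percentages, are computed from the batch weights on 2813 lb of glass in full precision, as written in either problem or answer.
Mass of each oxide from the mix:
  CaO: 333.8·0.4777 = 159.5 lb
  MgO: 307.5·0.4803 = 147.7 lb
  Al2O3: 1979·0.003000 + 547.0·0.6530 = 363.1 lb
  SiO2: 333.8·0.5193 + 1979·0.9950 = 2142 lb
LOI: 333.8·0.003000 + 307.5·0.5197 + 1979·0.002000 + 547.0·0.3470 = 354.6 lb
batch − LOI leaves glass = 3167 − 354.6 = 2813 lb (equal to the oxide-mass sum)
percent share: oxide ÷ glass, ×100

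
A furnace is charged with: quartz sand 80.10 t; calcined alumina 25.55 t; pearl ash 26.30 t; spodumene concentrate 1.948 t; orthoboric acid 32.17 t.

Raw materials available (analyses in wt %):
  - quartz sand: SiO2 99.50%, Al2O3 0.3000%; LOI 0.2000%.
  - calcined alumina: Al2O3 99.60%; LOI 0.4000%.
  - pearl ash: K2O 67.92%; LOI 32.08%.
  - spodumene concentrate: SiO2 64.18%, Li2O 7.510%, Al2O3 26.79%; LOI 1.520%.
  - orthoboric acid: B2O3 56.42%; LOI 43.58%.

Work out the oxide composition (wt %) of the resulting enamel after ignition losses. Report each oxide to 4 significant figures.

Glass mass = 143.3 t (batch 166.1 − LOI 22.75).
Composition: K2O 12.46%, SiO2 56.48%, B2O3 12.66%, Li2O 0.1021%, Al2O3 18.29%

The working math carries full float precision at each step; working values are displayed, with 4-significant-digit rounding, within the worked lines; exactly one rounding goes into each reported figure; all derived quantities, including ignition loss, net glass mass, the yield, totals, five oxide percentages, are computed from the weighed amounts per 143.3 t of glass at full float precision exactly as shown in the question or the answer.
What the batch supplies per oxide:
  K2O: 26.30·0.6792 = 17.86 t
  SiO2: 80.10·0.9950 + 1.948·0.6418 = 80.95 t
  B2O3: 32.17·0.5642 = 18.15 t
  Li2O: 1.948·0.07510 = 0.1463 t
  Al2O3: 80.10·0.003000 + 25.55·0.9960 + 1.948·0.2679 = 26.21 t
LOI: 80.10·0.002000 + 25.55·0.004000 + 26.30·0.3208 + 1.948·0.01520 + 32.17·0.4358 = 22.75 t
Net of LOI, the glass mass = 166.1 − 22.75 = 143.3 t (= the summed oxide contributions)
percent by weight: oxide/glass ×100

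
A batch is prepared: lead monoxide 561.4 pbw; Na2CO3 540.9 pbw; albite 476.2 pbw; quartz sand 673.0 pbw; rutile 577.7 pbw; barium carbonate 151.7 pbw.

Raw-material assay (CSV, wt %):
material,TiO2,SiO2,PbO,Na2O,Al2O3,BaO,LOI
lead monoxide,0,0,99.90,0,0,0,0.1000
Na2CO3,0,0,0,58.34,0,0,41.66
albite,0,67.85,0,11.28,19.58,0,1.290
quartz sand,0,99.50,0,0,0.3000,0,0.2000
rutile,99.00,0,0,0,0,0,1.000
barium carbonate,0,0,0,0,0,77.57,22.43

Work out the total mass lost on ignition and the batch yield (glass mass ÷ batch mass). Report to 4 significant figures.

The working math runs at full precision at all times; rounding to 4 significant digits applies to each intermediate as displayed. Each reported figure is rounded once only; derived quantities are carried from the weighed amounts for 2708 pbw of glass in full float precision (six oxide percentages, totals, ignition loss, glass mass, the yield) exactly as printed in the question or the answer.
LOI of each material in turn:
  lead monoxide: 561.4 × 0.001000 = 0.5614 pbw
  Na2CO3: 540.9 × 0.4166 = 225.3 pbw
  albite: 476.2 × 0.01290 = 6.143 pbw
  quartz sand: 673.0 × 0.002000 = 1.346 pbw
  rutile: 577.7 × 0.01000 = 5.777 pbw
  barium carbonate: 151.7 × 0.2243 = 34.03 pbw
Total LOI = 273.2 pbw
Glass = batch − LOI = 2981 − 273.2 = 2708 pbw

LOI loss = 273.2 pbw; glass = 2708 pbw; yield = 90.84%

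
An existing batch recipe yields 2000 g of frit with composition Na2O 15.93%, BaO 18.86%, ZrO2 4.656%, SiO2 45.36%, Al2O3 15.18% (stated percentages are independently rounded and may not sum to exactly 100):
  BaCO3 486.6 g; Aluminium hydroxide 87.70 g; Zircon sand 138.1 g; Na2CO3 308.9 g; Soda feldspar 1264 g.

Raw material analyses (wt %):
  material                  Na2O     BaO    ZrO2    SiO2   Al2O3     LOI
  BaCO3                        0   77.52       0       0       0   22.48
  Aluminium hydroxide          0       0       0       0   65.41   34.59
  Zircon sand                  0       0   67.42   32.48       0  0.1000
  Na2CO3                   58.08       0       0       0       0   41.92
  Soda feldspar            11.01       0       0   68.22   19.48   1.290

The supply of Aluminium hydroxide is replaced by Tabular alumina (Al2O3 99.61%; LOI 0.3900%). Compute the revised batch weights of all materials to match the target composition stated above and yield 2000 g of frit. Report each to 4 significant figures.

Revised batch per 2000 g frit:
  BaCO3: 486.6 g
  Tabular alumina: 57.59 g
  Zircon sand: 138.1 g
  Na2CO3: 308.9 g
  Soda feldspar: 1264 g
Total batch = 2255 g; LOI loss = 255.5 g

Rounding to four significant digits governs every intermediate as displayed. Full precision is held in all steps; each reported value takes exactly one rounding. The derived quantities, which include LOI, the totals, net glass mass, five oxide percentages, yield, are re-derived in exact precision, as written in the question or the answer, from the batch weights at 2000 g of glass.
Oxide mass targets, per 2000 g frit:
  Na2O: 15.93% × 2000 = 318.6 g
  BaO: 18.86% × 2000 = 377.2 g
  ZrO2: 4.656% × 2000 = 93.12 g
  SiO2: 45.36% × 2000 = 907.2 g
  Al2O3: 15.18% × 2000 = 303.6 g
Checking each oxide sum per the reported batch figures, at the basis given (delivered sums recover each target exact up to rounding of places):
  Na2O: 308.9·0.5808 + 1264·0.1101 = 318.6 g (target 318.6 g)
  BaO: 486.6·0.7752 = 377.2 g (target 377.2 g)
  ZrO2: 138.1·0.6742 = 93.11 g (target 93.12 g)
  SiO2: 138.1·0.3248 + 1264·0.6822 = 907.2 g (target 907.2 g)
  Al2O3: 57.59·0.9961 + 1264·0.1948 = 303.6 g (target 303.6 g)
Glass-mass bookkeeping: batch Σ − ignition loss = 2000 g (summing oxide targets gives 2000 g; against the stated basis, 2000 g — a pure rounding effect).
Adding the batch up: Σ batch = 2255 g; ignition loss, Σ(batch × LOI) = 255.5 g; glass ÷ batch gives a yield of 88.67%.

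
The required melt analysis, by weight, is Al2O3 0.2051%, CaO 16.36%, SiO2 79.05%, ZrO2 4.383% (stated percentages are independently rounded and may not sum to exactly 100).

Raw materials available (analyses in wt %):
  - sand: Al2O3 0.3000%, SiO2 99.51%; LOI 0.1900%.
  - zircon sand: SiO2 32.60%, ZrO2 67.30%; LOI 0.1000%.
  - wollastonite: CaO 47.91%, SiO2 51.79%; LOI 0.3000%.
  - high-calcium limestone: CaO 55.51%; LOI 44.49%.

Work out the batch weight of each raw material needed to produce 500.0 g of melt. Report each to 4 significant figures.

In-progress results are displayed rounded to 4 significant figures as written — all internal work carries exact precision throughout. A single rounding completes each reported result — all derived quantities are recomputed from the weighed amounts for 500.0 g of glass in full precision (net glass mass, ignition loss, the yield, four oxide percentages, the totals) precisely as stated by question or answer.
Target oxide masses per 500.0 g melt:
  Al2O3: 0.2051% × 500.0 = 1.026 g
  CaO: 16.36% × 500.0 = 81.80 g
  SiO2: 79.05% × 500.0 = 395.2 g
  ZrO2: 4.383% × 500.0 = 21.92 g
Balance tally, oxide-wise, working from each reported weight, on the stated basis (summed amounts equal target values net of answer rounding effects):
  Al2O3: 341.8·0.003000 = 1.025 g (target 1.026 g)
  CaO: 85.88·0.4791 + 73.24·0.5551 = 81.80 g (target 81.80 g)
  SiO2: 341.8·0.9951 + 32.56·0.3260 + 85.88·0.5179 = 395.2 g (target 395.2 g)
  ZrO2: 32.56·0.6730 = 21.91 g (target 21.92 g)
Glass-mass sanity pass: batch Σ − ignition loss = 500.0 g (targets for the oxides total 500.0 g; versus the stated basis of 500.0 g — rounding explains the deltas).
Adding the batch up: Σ batch = 533.5 g; LOI loss = Σ batch·LOI = 33.52 g; yield: glass divided by total = 93.72%.

Batch per 500.0 g melt:
  sand: 341.8 g
  zircon sand: 32.56 g
  wollastonite: 85.88 g
  high-calcium limestone: 73.24 g
Total batch = 533.5 g; LOI loss = 33.52 g; yield = 93.72%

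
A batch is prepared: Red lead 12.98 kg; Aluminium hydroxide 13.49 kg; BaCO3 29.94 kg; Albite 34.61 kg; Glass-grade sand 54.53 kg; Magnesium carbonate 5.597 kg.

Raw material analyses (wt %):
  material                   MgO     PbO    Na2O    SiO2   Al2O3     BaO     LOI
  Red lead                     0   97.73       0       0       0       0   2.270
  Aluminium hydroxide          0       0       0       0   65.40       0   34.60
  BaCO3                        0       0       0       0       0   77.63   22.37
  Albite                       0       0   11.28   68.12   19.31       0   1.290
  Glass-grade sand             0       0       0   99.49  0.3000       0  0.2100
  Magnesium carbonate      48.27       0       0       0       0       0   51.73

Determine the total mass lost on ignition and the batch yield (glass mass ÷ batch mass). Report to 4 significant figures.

LOI loss = 15.12 kg; glass = 136.0 kg; yield = 90.00%

Values along the way are shown, rounded to four significant figures, at each printed step. All arithmetic maintains full float precision at every stage. Exactly one rounding is applied to each reported figure — derived quantities are rebuilt starting from the weights on 136.0 kg of glass at exact precision (yield, ignition loss, net glass mass, the totals, the six compositions), as they appear in problem or answer.
Loss on ignition, line by line:
  Red lead: 12.98 × 0.02270 = 0.2946 kg
  Aluminium hydroxide: 13.49 × 0.3460 = 4.668 kg
  BaCO3: 29.94 × 0.2237 = 6.698 kg
  Albite: 34.61 × 0.01290 = 0.4465 kg
  Glass-grade sand: 54.53 × 0.002100 = 0.1145 kg
  Magnesium carbonate: 5.597 × 0.5173 = 2.895 kg
Total LOI = 15.12 kg
Glass = batch − LOI = 151.1 − 15.12 = 136.0 kg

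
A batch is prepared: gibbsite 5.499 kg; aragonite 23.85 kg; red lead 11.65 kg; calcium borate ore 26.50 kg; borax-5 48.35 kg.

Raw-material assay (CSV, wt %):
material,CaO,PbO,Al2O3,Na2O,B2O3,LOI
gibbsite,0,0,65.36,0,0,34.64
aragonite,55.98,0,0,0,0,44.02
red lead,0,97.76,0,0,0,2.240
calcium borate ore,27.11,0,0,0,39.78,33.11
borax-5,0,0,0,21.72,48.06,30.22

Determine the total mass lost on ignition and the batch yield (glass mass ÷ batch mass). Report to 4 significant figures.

LOI loss = 36.05 kg; glass = 79.80 kg; yield = 68.88%

The whole derivation holds full precision at every stage — the intermediate values are printed rounded to 4 significant figures within the worked lines — a single rounding finalizes every reported result — all derived quantities are rebuilt starting from the weights at 79.80 kg of glass at full precision (ignition loss, five oxide percentages, the totals, the yield, glass mass), as given in either problem or answer.
Each material's LOI contribution:
  gibbsite: 5.499 × 0.3464 = 1.905 kg
  aragonite: 23.85 × 0.4402 = 10.50 kg
  red lead: 11.65 × 0.02240 = 0.2610 kg
  calcium borate ore: 26.50 × 0.3311 = 8.774 kg
  borax-5: 48.35 × 0.3022 = 14.61 kg
Total LOI = 36.05 kg
Glass = batch − LOI = 115.8 − 36.05 = 79.80 kg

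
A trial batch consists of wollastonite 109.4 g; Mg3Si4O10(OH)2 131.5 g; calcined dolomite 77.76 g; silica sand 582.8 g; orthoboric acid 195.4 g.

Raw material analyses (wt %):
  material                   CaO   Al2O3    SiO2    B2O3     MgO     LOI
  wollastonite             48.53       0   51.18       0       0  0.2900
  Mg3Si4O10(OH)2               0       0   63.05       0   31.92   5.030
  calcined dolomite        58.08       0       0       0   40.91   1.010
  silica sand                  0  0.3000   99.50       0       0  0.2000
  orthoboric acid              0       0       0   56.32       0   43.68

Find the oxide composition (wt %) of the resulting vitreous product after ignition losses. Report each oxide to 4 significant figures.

Every computation runs at exact precision through the solve; values along the way are printed rounded off to 4 significant figures alongside each step. Exactly one rounding is applied to every reported figure. All derived quantities, including glass mass, the yield, five oxide percentages, LOI, the totals, are carried from the weighed amounts at 1003 g of glass in full float precision as set out in problem or answer.
Per-oxide mass from batch:
  CaO: 109.4·0.4853 + 77.76·0.5808 = 98.25 g
  Al2O3: 582.8·0.003000 = 1.748 g
  SiO2: 109.4·0.5118 + 131.5·0.6305 + 582.8·0.9950 = 718.8 g
  B2O3: 195.4·0.5632 = 110.0 g
  MgO: 131.5·0.3192 + 77.76·0.4091 = 73.79 g
LOI: 109.4·0.002900 + 131.5·0.05030 + 77.76·0.01010 + 582.8·0.002000 + 195.4·0.4368 = 94.23 g
Resulting glass, batch − LOI: 1097 − 94.23 = 1003 g (matching Σ of the oxides)
each wt % is 100 × oxide ÷ glass

Glass mass = 1003 g (batch 1097 − LOI 94.23).
Composition: CaO 9.800%, Al2O3 0.1744%, SiO2 71.69%, B2O3 10.98%, MgO 7.359%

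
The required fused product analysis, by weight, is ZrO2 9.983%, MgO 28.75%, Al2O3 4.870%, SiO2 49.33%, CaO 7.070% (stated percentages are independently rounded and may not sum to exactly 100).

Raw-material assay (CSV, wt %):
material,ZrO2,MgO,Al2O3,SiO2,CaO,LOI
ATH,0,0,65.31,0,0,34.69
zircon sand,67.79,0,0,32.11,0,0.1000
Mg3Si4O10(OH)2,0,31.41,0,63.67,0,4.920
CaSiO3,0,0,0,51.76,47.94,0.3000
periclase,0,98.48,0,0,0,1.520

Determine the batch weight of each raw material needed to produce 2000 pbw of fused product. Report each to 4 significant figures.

In-progress results appear, with 4-significant-digit rounding, when written out. Every computation holds full precision at every stage. Each reported figure is rounded just once. Derived quantities (LOI, net glass mass, yield, totals, five oxide percentages) are re-derived using the weight values at 2000 pbw of glass in full precision exactly as printed in either problem or answer.
Oxide-by-oxide targets in 2000 pbw fused product:
  ZrO2: 9.983% × 2000 = 199.7 pbw
  MgO: 28.75% × 2000 = 575.0 pbw
  Al2O3: 4.870% × 2000 = 97.40 pbw
  SiO2: 49.33% × 2000 = 986.6 pbw
  CaO: 7.070% × 2000 = 141.4 pbw
Verifying the oxide balance from the weights as reported, under the basis named above (oxide sums agree with the targets exact up to rounding of places):
  ZrO2: 294.5·0.6779 = 199.6 pbw (target 199.7 pbw)
  MgO: 1161·0.3141 + 213.5·0.9848 = 574.9 pbw (target 575.0 pbw)
  Al2O3: 149.1·0.6531 = 97.38 pbw (target 97.40 pbw)
  SiO2: 294.5·0.3211 + 1161·0.6367 + 295.0·0.5176 = 986.5 pbw (target 986.6 pbw)
  CaO: 295.0·0.4794 = 141.4 pbw (target 141.4 pbw)
The glass-mass cross-check: net batch after ignition = 2000 pbw (targets for the oxides total 2000 pbw; the stated basis being 2000 pbw — deltas are rounding alone).
Adding the batch up: Σ batch = 2113 pbw; ignition loss, Σ(batch × LOI) = 113.3 pbw; the yield ratio, glass ÷ batch: 94.64%.

Batch per 2000 pbw fused product:
  ATH: 149.1 pbw
  zircon sand: 294.5 pbw
  Mg3Si4O10(OH)2: 1161 pbw
  CaSiO3: 295.0 pbw
  periclase: 213.5 pbw
Total batch = 2113 pbw; LOI loss = 113.3 pbw; yield = 94.64%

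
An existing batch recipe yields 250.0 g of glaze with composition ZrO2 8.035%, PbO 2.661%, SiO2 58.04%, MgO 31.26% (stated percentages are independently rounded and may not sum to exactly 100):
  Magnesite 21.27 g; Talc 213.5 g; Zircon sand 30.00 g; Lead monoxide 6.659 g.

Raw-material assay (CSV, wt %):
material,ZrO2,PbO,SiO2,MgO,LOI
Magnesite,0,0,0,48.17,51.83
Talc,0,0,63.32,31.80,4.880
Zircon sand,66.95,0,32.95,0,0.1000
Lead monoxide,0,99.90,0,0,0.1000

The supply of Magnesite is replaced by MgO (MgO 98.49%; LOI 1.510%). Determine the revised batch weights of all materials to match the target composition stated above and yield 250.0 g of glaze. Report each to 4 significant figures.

Revised batch per 250.0 g glaze:
  MgO: 10.40 g
  Talc: 213.5 g
  Zircon sand: 30.00 g
  Lead monoxide: 6.659 g
Total batch = 260.6 g; LOI loss = 10.61 g

Every computation runs at full float precision from first step to last — mid-chain values appear (rounded to four significant digits) when written out; each reported result takes a single rounding — derived quantities are computed starting from the weights on 250.0 g of glass at full precision (four oxide percentages, glass mass, the yield, LOI, totals) as they appear in question or answer.
Oxide mass targets, per 250.0 g glaze:
  ZrO2: 8.035% × 250.0 = 20.09 g
  PbO: 2.661% × 250.0 = 6.652 g
  SiO2: 58.04% × 250.0 = 145.1 g
  MgO: 31.26% × 250.0 = 78.15 g
Per-oxide balance check from the weights as reported, at the basis given (each sum matches its target mass once rounding is allowed for):
  ZrO2: 30.00·0.6695 = 20.09 g (target 20.09 g)
  PbO: 6.659·0.9990 = 6.652 g (target 6.652 g)
  SiO2: 213.5·0.6332 + 30.00·0.3295 = 145.1 g (target 145.1 g)
  MgO: 10.40·0.9849 + 213.5·0.3180 = 78.14 g (target 78.15 g)
Consistency of the glass mass: net batch after ignition = 249.9 g (targets for the oxides total 250.0 g; stated basis 250.0 g — differing by rounding only).
Batch grand total — Σ batch = 260.6 g; the LOI term Σ batch·LOI equals 10.61 g; glass ÷ batch gives a yield of 95.93%.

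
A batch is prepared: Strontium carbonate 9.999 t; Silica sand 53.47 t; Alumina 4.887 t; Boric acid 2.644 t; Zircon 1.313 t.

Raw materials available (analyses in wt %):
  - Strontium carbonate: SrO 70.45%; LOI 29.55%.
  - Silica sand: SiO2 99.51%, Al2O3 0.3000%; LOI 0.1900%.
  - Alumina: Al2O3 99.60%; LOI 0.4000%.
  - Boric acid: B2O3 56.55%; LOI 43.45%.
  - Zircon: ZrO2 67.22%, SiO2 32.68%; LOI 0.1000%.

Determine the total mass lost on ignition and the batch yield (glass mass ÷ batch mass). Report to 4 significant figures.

LOI loss = 4.226 t; glass = 68.09 t; yield = 94.16%

The working math runs at exact precision at every stage — in-progress results appear rounded off to 4 significant digits in the printout. A single rounding completes every reported figure; the derived quantities, including the totals, the five compositions, LOI, the yield, net glass mass, are recomputed from the batch weights on 68.09 t of glass at full precision, as they appear in the problem or the answer.
Loss on ignition, line by line:
  Strontium carbonate: 9.999 × 0.2955 = 2.955 t
  Silica sand: 53.47 × 0.001900 = 0.1016 t
  Alumina: 4.887 × 0.004000 = 0.01955 t
  Boric acid: 2.644 × 0.4345 = 1.149 t
  Zircon: 1.313 × 0.001000 = 0.001313 t
Total LOI = 4.226 t
Glass = batch − LOI = 72.31 − 4.226 = 68.09 t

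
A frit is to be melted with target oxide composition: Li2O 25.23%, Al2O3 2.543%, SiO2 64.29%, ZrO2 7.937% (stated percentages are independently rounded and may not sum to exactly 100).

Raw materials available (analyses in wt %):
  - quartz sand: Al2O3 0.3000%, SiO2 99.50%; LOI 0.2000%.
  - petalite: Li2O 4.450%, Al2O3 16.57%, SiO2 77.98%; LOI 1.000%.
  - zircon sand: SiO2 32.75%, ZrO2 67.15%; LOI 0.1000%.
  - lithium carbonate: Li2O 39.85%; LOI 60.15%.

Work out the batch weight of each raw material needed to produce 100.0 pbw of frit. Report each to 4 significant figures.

Each numeric step runs at full float precision at each step — working values are displayed with 4-significant-figure rounding within the worked lines. A single rounding produces each reported result; the derived quantities are rebuilt from the weighed amounts at 100.0 pbw of glass at full float precision (ignition loss, four oxide percentages, the yield, totals, net glass mass), as written in question or answer.
Target oxide masses per 100.0 pbw frit:
  Li2O: 25.23% × 100.0 = 25.23 pbw
  Al2O3: 2.543% × 100.0 = 2.543 pbw
  SiO2: 64.29% × 100.0 = 64.29 pbw
  ZrO2: 7.937% × 100.0 = 7.937 pbw
Checking each oxide sum with the batch weights as given, under the basis named above (sum by sum, the targets are met given rounding of the digits):
  Li2O: 14.45·0.04450 + 61.70·0.3985 = 25.23 pbw (target 25.23 pbw)
  Al2O3: 49.40·0.003000 + 14.45·0.1657 = 2.543 pbw (target 2.543 pbw)
  SiO2: 49.40·0.9950 + 14.45·0.7798 + 11.82·0.3275 = 64.29 pbw (target 64.29 pbw)
  ZrO2: 11.82·0.6715 = 7.937 pbw (target 7.937 pbw)
Glass-mass closure: total batch − LOI = 100.0 pbw (targets for the oxides total 100.0 pbw; against the stated basis, 100.0 pbw — a pure rounding effect).
Total batch = Σ batch = 137.4 pbw; ignition loss, Σ(batch × LOI) = 37.37 pbw; yield = glass ÷ total batch = 72.80%.

Batch per 100.0 pbw frit:
  quartz sand: 49.40 pbw
  petalite: 14.45 pbw
  zircon sand: 11.82 pbw
  lithium carbonate: 61.70 pbw
Total batch = 137.4 pbw; LOI loss = 37.37 pbw; yield = 72.80%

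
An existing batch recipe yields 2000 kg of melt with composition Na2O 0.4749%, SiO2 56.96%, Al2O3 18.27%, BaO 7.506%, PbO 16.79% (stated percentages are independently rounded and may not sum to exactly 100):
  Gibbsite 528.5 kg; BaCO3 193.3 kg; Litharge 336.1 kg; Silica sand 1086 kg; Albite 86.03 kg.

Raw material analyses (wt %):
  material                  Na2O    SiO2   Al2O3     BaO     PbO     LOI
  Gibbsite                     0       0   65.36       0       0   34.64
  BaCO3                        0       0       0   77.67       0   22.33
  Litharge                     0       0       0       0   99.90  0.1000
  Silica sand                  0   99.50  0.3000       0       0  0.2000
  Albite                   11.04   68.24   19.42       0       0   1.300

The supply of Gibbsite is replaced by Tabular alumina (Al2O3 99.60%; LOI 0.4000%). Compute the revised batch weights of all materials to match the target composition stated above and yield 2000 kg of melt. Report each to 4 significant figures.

Revised batch per 2000 kg melt:
  Tabular alumina: 346.8 kg
  BaCO3: 193.3 kg
  Litharge: 336.1 kg
  Silica sand: 1086 kg
  Albite: 86.03 kg
Total batch = 2048 kg; LOI loss = 48.18 kg

Working values appear rounded to 4 significant figures in the working; every computation maintains full float precision at each step; each reported value is rounded only once. Derived quantities, including glass mass, five oxide percentages, the totals, the yield, ignition loss, are recomputed starting from the weights at 2000 kg of glass at exact precision precisely as stated by question or answer.
Target oxide masses per 2000 kg melt:
  Na2O: 0.4749% × 2000 = 9.498 kg
  SiO2: 56.96% × 2000 = 1139 kg
  Al2O3: 18.27% × 2000 = 365.4 kg
  BaO: 7.506% × 2000 = 150.1 kg
  PbO: 16.79% × 2000 = 335.8 kg
Sums-versus-targets review given the weights on record, versus the basis set out (summed amounts equal target values modulo rounding of the values):
  Na2O: 86.03·0.1104 = 9.498 kg (target 9.498 kg)
  SiO2: 1086·0.9950 + 86.03·0.6824 = 1139 kg (target 1139 kg)
  Al2O3: 346.8·0.9960 + 1086·0.003000 + 86.03·0.1942 = 365.4 kg (target 365.4 kg)
  BaO: 193.3·0.7767 = 150.1 kg (target 150.1 kg)
  PbO: 336.1·0.9990 = 335.8 kg (target 335.8 kg)
Auditing the glass mass value: the batch minus its LOI: 2000 kg (the Σ of target masses is 2000 kg; basis as stated: 2000 kg — any gap is answer rounding).
Batch grand total — Σ batch = 2048 kg; Σ batch·LOI gives LOI loss = 48.18 kg; glass ÷ batch gives a yield of 97.65%.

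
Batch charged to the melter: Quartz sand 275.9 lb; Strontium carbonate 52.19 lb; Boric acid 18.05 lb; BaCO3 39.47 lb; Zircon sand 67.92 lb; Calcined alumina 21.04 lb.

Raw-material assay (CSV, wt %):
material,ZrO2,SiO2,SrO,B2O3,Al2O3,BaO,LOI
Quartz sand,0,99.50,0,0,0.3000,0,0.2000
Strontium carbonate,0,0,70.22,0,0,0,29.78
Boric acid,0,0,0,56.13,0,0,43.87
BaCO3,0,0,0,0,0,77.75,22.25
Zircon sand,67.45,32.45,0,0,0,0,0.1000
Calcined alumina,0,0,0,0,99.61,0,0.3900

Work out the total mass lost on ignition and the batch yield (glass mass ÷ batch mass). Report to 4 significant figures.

LOI loss = 32.94 lb; glass = 441.6 lb; yield = 93.06%

Rounding to four significant figures governs each working value as displayed. Every computation runs at exact precision in all steps; each reported value is rounded only once; derived quantities, which include net glass mass, the six compositions, ignition loss, totals, the yield, are re-derived in exact precision, as given in either problem or answer, using the weight values per 441.6 lb of glass.
Each material's LOI contribution:
  Quartz sand: 275.9 × 0.002000 = 0.5518 lb
  Strontium carbonate: 52.19 × 0.2978 = 15.54 lb
  Boric acid: 18.05 × 0.4387 = 7.919 lb
  BaCO3: 39.47 × 0.2225 = 8.782 lb
  Zircon sand: 67.92 × 0.001000 = 0.06792 lb
  Calcined alumina: 21.04 × 0.003900 = 0.08206 lb
Total LOI = 32.94 lb
Glass = batch − LOI = 474.6 − 32.94 = 441.6 lb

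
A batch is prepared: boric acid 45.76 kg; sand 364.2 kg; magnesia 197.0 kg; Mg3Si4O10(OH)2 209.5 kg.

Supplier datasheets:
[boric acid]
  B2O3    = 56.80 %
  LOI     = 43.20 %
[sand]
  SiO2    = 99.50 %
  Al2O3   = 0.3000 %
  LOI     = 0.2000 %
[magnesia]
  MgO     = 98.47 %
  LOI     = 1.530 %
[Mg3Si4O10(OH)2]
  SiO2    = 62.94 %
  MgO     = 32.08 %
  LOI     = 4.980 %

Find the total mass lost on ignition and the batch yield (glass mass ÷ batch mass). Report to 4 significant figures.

The working math runs at full float precision from first step to last — mid-chain values are shown rounded to four significant figures; exactly one rounding lands on every reported number. Derived quantities, which include yield, four oxide percentages, net glass mass, the totals, ignition loss, are re-derived in exact precision, as quoted within the problem or answer text, starting from the weights at 782.5 kg of glass.
LOI of each material in turn:
  boric acid: 45.76 × 0.4320 = 19.77 kg
  sand: 364.2 × 0.002000 = 0.7284 kg
  magnesia: 197.0 × 0.01530 = 3.014 kg
  Mg3Si4O10(OH)2: 209.5 × 0.04980 = 10.43 kg
Total LOI = 33.94 kg
Glass = batch − LOI = 816.5 − 33.94 = 782.5 kg

LOI loss = 33.94 kg; glass = 782.5 kg; yield = 95.84%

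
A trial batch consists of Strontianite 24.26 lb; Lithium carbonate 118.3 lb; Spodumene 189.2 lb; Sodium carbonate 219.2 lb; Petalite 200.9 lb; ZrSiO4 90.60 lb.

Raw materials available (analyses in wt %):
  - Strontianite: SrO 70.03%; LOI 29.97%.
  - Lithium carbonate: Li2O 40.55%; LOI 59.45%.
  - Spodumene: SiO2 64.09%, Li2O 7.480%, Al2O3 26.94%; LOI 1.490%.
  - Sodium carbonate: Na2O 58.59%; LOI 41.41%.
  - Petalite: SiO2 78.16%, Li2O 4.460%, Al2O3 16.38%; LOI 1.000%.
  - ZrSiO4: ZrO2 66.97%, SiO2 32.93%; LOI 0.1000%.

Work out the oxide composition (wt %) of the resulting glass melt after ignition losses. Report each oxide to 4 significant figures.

All internal work keeps exact precision at each step; intermediates appear rounded to 4 significant digits on the page. Exactly one rounding is applied to each reported value. All derived quantities are recomputed in full float precision (six oxide percentages, LOI, the totals, glass mass, yield) starting from the weights on 669.2 lb of glass, as quoted within problem or answer.
Oxide-by-oxide delivered mass:
  ZrO2: 90.60·0.6697 = 60.67 lb
  SiO2: 189.2·0.6409 + 200.9·0.7816 + 90.60·0.3293 = 308.1 lb
  Na2O: 219.2·0.5859 = 128.4 lb
  Li2O: 118.3·0.4055 + 189.2·0.07480 + 200.9·0.04460 = 71.08 lb
  SrO: 24.26·0.7003 = 16.99 lb
  Al2O3: 189.2·0.2694 + 200.9·0.1638 = 83.88 lb
LOI: 24.26·0.2997 + 118.3·0.5945 + 189.2·0.01490 + 219.2·0.4141 + 200.9·0.01000 + 90.60·0.001000 = 173.3 lb
Net of LOI, the glass mass = 842.5 − 173.3 = 669.2 lb (= the summed oxide contributions)
each oxide over glass, ×100, is wt %

Glass mass = 669.2 lb (batch 842.5 − LOI 173.3).
Composition: ZrO2 9.067%, SiO2 46.04%, Na2O 19.19%, Li2O 10.62%, SrO 2.539%, Al2O3 12.53%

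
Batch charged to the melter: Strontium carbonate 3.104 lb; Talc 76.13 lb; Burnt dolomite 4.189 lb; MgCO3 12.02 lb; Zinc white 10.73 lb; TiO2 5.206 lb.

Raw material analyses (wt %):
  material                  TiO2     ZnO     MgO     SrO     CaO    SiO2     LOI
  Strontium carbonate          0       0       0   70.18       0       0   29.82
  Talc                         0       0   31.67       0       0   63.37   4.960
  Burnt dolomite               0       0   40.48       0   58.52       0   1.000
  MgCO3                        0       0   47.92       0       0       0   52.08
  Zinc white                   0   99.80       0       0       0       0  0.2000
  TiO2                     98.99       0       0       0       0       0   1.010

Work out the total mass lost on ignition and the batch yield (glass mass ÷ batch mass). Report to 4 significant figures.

Intermediates are printed (rounded to four significant figures) at each printed step. Every computation runs at exact precision from first step to last; a single rounding finalizes every reported figure. The derived quantities (totals, net glass mass, yield, LOI, the six compositions) are computed from the batch weights on 100.3 lb of glass in full precision, as quoted within question or answer.
Loss on ignition, line by line:
  Strontium carbonate: 3.104 × 0.2982 = 0.9256 lb
  Talc: 76.13 × 0.04960 = 3.776 lb
  Burnt dolomite: 4.189 × 0.01000 = 0.04189 lb
  MgCO3: 12.02 × 0.5208 = 6.260 lb
  Zinc white: 10.73 × 0.002000 = 0.02146 lb
  TiO2: 5.206 × 0.01010 = 0.05258 lb
Total LOI = 11.08 lb
Glass = batch − LOI = 111.4 − 11.08 = 100.3 lb

LOI loss = 11.08 lb; glass = 100.3 lb; yield = 90.05%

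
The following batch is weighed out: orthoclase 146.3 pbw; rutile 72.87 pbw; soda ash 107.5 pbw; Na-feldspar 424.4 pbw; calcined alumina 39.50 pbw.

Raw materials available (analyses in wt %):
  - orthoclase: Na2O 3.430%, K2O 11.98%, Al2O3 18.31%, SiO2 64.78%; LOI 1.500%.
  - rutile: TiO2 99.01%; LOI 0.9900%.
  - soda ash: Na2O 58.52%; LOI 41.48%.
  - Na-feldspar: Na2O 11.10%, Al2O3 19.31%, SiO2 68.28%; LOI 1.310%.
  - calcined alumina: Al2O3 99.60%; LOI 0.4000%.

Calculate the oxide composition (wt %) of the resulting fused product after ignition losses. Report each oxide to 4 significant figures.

Glass mass = 737.3 pbw (batch 790.6 − LOI 53.22).
Composition: Na2O 15.60%, K2O 2.377%, Al2O3 20.08%, TiO2 9.785%, SiO2 52.15%

Mid-chain values are shown rounded off to 4 significant figures within the worked lines; the working math runs at full float precision from start to finish — every reported result carries a single rounding. All derived quantities, including the yield, five oxide percentages, glass mass, ignition loss, totals, are computed from the weighed amounts per 737.3 pbw of glass at full float precision exactly as printed in the problem or the answer.
Oxide-by-oxide delivered mass:
  Na2O: 146.3·0.03430 + 107.5·0.5852 + 424.4·0.1110 = 115.0 pbw
  K2O: 146.3·0.1198 = 17.53 pbw
  Al2O3: 146.3·0.1831 + 424.4·0.1931 + 39.50·0.9960 = 148.1 pbw
  TiO2: 72.87·0.9901 = 72.15 pbw
  SiO2: 146.3·0.6478 + 424.4·0.6828 = 384.6 pbw
LOI: 146.3·0.01500 + 72.87·0.009900 + 107.5·0.4148 + 424.4·0.01310 + 39.50·0.004000 = 53.22 pbw
Glass = total batch minus LOI = 790.6 − 53.22 = 737.3 pbw (matching Σ of the oxides)
wt % = 100 × oxide mass / glass mass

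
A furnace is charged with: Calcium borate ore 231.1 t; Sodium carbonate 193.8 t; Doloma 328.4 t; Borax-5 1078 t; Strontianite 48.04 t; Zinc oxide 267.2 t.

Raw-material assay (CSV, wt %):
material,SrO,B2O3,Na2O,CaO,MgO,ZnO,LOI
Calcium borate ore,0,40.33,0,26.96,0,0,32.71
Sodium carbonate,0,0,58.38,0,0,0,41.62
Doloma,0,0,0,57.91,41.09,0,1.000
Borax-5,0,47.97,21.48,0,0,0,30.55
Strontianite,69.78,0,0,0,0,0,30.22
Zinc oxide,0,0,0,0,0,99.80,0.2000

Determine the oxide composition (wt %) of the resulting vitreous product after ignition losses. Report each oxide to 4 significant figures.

Glass mass = 1643 t (batch 2147 − LOI 503.9).
Composition: SrO 2.041%, B2O3 37.16%, Na2O 20.98%, CaO 15.37%, MgO 8.215%, ZnO 16.23%

Values along the way are displayed, rounded to four significant figures, within the worked lines — the working math runs at full precision from start to finish. Every reported figure is rounded just once. The derived quantities (totals, yield, glass mass, LOI, the six compositions) are recomputed using the weight values on 1643 t of glass at full float precision, as they appear in question or answer.
Oxide-by-oxide delivered mass:
  SrO: 48.04·0.6978 = 33.52 t
  B2O3: 231.1·0.4033 + 1078·0.4797 = 610.3 t
  Na2O: 193.8·0.5838 + 1078·0.2148 = 344.7 t
  CaO: 231.1·0.2696 + 328.4·0.5791 = 252.5 t
  MgO: 328.4·0.4109 = 134.9 t
  ZnO: 267.2·0.9980 = 266.7 t
LOI: 231.1·0.3271 + 193.8·0.4162 + 328.4·0.01000 + 1078·0.3055 + 48.04·0.3022 + 267.2·0.002000 = 503.9 t
Glass = total batch minus LOI = 2147 − 503.9 = 1643 t (= the summed oxide contributions)
wt %: oxide over glass, times 100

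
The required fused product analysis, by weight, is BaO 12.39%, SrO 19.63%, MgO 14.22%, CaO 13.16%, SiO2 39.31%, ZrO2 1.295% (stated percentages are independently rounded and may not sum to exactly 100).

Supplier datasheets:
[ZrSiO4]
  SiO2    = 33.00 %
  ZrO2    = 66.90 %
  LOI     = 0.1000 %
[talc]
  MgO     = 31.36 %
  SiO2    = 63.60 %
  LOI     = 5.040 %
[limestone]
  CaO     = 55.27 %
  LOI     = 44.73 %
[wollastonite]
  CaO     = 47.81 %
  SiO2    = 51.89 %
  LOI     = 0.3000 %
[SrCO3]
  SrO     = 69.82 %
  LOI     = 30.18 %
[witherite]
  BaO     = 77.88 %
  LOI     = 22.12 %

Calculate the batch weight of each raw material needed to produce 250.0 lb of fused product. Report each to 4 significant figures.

Batch per 250.0 lb fused product:
  ZrSiO4: 4.839 lb
  talc: 113.4 lb
  limestone: 18.55 lb
  wollastonite: 47.37 lb
  SrCO3: 70.29 lb
  witherite: 39.77 lb
Total batch = 294.2 lb; LOI loss = 44.17 lb; yield = 84.99%

Mid-chain values are displayed, with 4-significant-figure rounding, alongside each step. Full float precision is carried from first step to last; a single rounding finalizes each reported value — all derived quantities are re-derived from the weighed amounts at 250.0 lb of glass in full float precision (the yield, LOI, totals, net glass mass, the six compositions) as set out in the problem or the answer.
Target oxide masses per 250.0 lb fused product:
  BaO: 12.39% × 250.0 = 30.98 lb
  SrO: 19.63% × 250.0 = 49.08 lb
  MgO: 14.22% × 250.0 = 35.55 lb
  CaO: 13.16% × 250.0 = 32.90 lb
  SiO2: 39.31% × 250.0 = 98.28 lb
  ZrO2: 1.295% × 250.0 = 3.238 lb
A balance pass over the oxides, per the reported batch figures, at the basis given (target by target, the sums agree given rounding of the digits):
  BaO: 39.77·0.7788 = 30.97 lb (target 30.98 lb)
  SrO: 70.29·0.6982 = 49.08 lb (target 49.08 lb)
  MgO: 113.4·0.3136 = 35.56 lb (target 35.55 lb)
  CaO: 18.55·0.5527 + 47.37·0.4781 = 32.90 lb (target 32.90 lb)
  SiO2: 4.839·0.3300 + 113.4·0.6360 + 47.37·0.5189 = 98.30 lb (target 98.28 lb)
  ZrO2: 4.839·0.6690 = 3.237 lb (target 3.238 lb)
Mass balance on the glass: the batch minus its LOI: 250.0 lb (the Σ of target masses is 250.0 lb; against the stated basis, 250.0 lb — any gap is answer rounding).
Adding the batch up: Σ batch = 294.2 lb; the LOI term Σ batch·LOI equals 44.17 lb; yield: glass divided by total = 84.99%.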